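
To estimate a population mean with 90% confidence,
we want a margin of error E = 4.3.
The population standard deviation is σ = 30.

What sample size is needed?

z_0.05 = 1.645
n = (z×σ/E)² = (1.645×30/4.3)²
n = 131.7157
Round up: n = 132

Answer: n = 132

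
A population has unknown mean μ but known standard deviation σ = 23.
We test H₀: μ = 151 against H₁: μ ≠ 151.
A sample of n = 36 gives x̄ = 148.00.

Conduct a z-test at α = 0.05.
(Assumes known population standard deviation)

Standard error: SE = σ/√n = 23/√36 = 3.8333
z-statistic: z = (x̄ - μ₀)/SE = (148.00 - 151)/3.8333 = -0.7826
Critical value: ±1.960
p-value = 0.4339
Decision: fail to reject H₀

Answer: z = -0.7826, fail to reject H₀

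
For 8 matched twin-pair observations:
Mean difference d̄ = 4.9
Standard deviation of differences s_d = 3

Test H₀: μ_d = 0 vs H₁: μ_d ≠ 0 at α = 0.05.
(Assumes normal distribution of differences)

Answer: t = 4.6196, reject H₀

Derivation:
df = n - 1 = 7
SE = s_d/√n = 3/√8 = 1.0607
t = d̄/SE = 4.9/1.0607 = 4.6196
Critical value: t_{0.025,7} = ±2.365
p-value ≈ 0.0024
Decision: reject H₀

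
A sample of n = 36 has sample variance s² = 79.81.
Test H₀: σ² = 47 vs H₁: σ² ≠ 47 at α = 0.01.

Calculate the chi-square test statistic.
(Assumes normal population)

df = n - 1 = 35
χ² = (n-1)s²/σ₀² = 35×79.81/47 = 59.4330
Critical values: χ²_{0.995,35} = 17.192, χ²_{0.005,35} = 60.275
Rejection region: χ² < 17.192 or χ² > 60.275
Decision: fail to reject H₀

Answer: χ² = 59.4330, fail to reject H₀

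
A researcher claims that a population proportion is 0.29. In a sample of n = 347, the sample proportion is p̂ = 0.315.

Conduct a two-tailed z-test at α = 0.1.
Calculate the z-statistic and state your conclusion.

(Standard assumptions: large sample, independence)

H₀: p = 0.29, H₁: p ≠ 0.29
Standard error: SE = √(p₀(1-p₀)/n) = √(0.29×0.71/347) = 0.024359
z-statistic: z = (p̂ - p₀)/SE = (0.315 - 0.29)/0.024359 = 1.0263
Critical value: z_0.05 = ±1.645
p-value = 0.3048
Decision: fail to reject H₀ at α = 0.1

Answer: z = 1.0263, fail to reject H₀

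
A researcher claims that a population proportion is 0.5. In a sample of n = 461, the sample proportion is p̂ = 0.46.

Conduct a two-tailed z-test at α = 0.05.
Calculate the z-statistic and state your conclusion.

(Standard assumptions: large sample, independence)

Answer: z = -1.7177, fail to reject H₀

Derivation:
H₀: p = 0.5, H₁: p ≠ 0.5
Standard error: SE = √(p₀(1-p₀)/n) = √(0.5×0.5/461) = 0.023287
z-statistic: z = (p̂ - p₀)/SE = (0.46 - 0.5)/0.023287 = -1.7177
Critical value: z_0.025 = ±1.960
p-value = 0.0859
Decision: fail to reject H₀ at α = 0.05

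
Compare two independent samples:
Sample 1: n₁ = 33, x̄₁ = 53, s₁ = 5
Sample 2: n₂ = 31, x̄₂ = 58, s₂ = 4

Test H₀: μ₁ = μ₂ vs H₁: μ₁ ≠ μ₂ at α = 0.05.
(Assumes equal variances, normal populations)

Pooled variance: s²_p = [32×5² + 30×4²]/(62) = 20.6452
s_p = 4.5437
SE = s_p×√(1/n₁ + 1/n₂) = 4.5437×√(1/33 + 1/31) = 1.1365
t = (x̄₁ - x̄₂)/SE = (53 - 58)/1.1365 = -4.3995
df = 62, t-critical = ±1.999
Decision: reject H₀

Answer: t = -4.3995, reject H₀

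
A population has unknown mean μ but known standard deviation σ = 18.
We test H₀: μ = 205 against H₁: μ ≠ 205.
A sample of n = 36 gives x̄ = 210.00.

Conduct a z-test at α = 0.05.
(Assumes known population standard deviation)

Answer: z = 1.6667, fail to reject H₀

Derivation:
Standard error: SE = σ/√n = 18/√36 = 3.0000
z-statistic: z = (x̄ - μ₀)/SE = (210.00 - 205)/3.0000 = 1.6667
Critical value: ±1.960
p-value = 0.0956
Decision: fail to reject H₀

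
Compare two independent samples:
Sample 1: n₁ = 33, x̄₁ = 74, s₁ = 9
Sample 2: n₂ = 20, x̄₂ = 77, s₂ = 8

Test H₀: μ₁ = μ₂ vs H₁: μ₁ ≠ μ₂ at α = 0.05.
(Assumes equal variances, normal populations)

Answer: t = -1.2251, fail to reject H₀

Derivation:
Pooled variance: s²_p = [32×9² + 19×8²]/(51) = 74.6667
s_p = 8.6410
SE = s_p×√(1/n₁ + 1/n₂) = 8.6410×√(1/33 + 1/20) = 2.4487
t = (x̄₁ - x̄₂)/SE = (74 - 77)/2.4487 = -1.2251
df = 51, t-critical = ±2.008
Decision: fail to reject H₀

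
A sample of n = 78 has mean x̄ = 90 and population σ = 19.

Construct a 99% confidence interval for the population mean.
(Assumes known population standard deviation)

Answer: (84.4583, 95.5417)

Derivation:
Confidence level: 99%, α = 0.01
z_0.005 = 2.576
SE = σ/√n = 19/√78 = 2.1513
Margin of error = 2.576 × 2.1513 = 5.5417
CI: x̄ ± margin = 90 ± 5.5417
CI: (84.4583, 95.5417)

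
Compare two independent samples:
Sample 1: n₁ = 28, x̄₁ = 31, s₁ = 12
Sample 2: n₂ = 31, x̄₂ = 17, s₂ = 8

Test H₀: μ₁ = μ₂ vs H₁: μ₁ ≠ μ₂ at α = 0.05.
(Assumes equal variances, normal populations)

Answer: t = 5.3198, reject H₀

Derivation:
Pooled variance: s²_p = [27×12² + 30×8²]/(57) = 101.8947
s_p = 10.0943
SE = s_p×√(1/n₁ + 1/n₂) = 10.0943×√(1/28 + 1/31) = 2.6317
t = (x̄₁ - x̄₂)/SE = (31 - 17)/2.6317 = 5.3198
df = 57, t-critical = ±2.002
Decision: reject H₀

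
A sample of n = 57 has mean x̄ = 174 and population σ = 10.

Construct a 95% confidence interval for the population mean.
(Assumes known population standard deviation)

Answer: (171.4040, 176.5960)

Derivation:
Confidence level: 95%, α = 0.05
z_0.025 = 1.960
SE = σ/√n = 10/√57 = 1.3245
Margin of error = 1.960 × 1.3245 = 2.5960
CI: x̄ ± margin = 174 ± 2.5960
CI: (171.4040, 176.5960)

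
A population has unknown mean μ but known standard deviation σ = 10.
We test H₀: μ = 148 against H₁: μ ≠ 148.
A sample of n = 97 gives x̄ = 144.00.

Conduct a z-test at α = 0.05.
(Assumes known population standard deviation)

Answer: z = -3.9397, reject H₀

Derivation:
Standard error: SE = σ/√n = 10/√97 = 1.0153
z-statistic: z = (x̄ - μ₀)/SE = (144.00 - 148)/1.0153 = -3.9397
Critical value: ±1.960
p-value = 0.0001
Decision: reject H₀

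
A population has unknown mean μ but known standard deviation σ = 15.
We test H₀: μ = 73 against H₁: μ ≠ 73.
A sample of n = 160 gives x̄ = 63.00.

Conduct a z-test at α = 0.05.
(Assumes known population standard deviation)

Answer: z = -8.4324, reject H₀

Derivation:
Standard error: SE = σ/√n = 15/√160 = 1.1859
z-statistic: z = (x̄ - μ₀)/SE = (63.00 - 73)/1.1859 = -8.4324
Critical value: ±1.960
p-value < 0.0001
Decision: reject H₀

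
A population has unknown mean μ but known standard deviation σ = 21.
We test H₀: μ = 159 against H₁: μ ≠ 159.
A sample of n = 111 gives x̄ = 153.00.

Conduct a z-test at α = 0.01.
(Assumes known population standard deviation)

Answer: z = -3.0102, reject H₀

Derivation:
Standard error: SE = σ/√n = 21/√111 = 1.9932
z-statistic: z = (x̄ - μ₀)/SE = (153.00 - 159)/1.9932 = -3.0102
Critical value: ±2.576
p-value = 0.0026
Decision: reject H₀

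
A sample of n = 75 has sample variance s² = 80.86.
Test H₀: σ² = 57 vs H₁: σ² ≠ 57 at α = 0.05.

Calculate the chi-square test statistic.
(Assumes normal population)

Answer: χ² = 104.9761, reject H₀

Derivation:
df = n - 1 = 74
χ² = (n-1)s²/σ₀² = 74×80.86/57 = 104.9761
Critical values: χ²_{0.975,74} = 52.103, χ²_{0.025,74} = 99.678
Rejection region: χ² < 52.103 or χ² > 99.678
Decision: reject H₀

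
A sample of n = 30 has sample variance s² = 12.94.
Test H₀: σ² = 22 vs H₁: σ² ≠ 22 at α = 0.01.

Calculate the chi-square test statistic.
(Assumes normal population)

Answer: χ² = 17.0573, fail to reject H₀

Derivation:
df = n - 1 = 29
χ² = (n-1)s²/σ₀² = 29×12.94/22 = 17.0573
Critical values: χ²_{0.995,29} = 13.121, χ²_{0.005,29} = 52.336
Rejection region: χ² < 13.121 or χ² > 52.336
Decision: fail to reject H₀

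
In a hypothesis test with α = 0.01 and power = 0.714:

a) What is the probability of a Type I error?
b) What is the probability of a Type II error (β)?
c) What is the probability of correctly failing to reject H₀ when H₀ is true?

Answer: a) 0.01, b) 0.286, c) 0.99

Derivation:
a) Type I error probability = α = 0.01
b) Power = P(reject H₀ | H₁ true) = 1 - β = 0.714, so Type II error probability = β = 1 - Power = 0.286
c) P(fail to reject H₀ | H₀ true) = 1 - α = 0.99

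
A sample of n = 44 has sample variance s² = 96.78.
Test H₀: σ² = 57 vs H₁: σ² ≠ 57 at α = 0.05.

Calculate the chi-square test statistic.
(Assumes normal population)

df = n - 1 = 43
χ² = (n-1)s²/σ₀² = 43×96.78/57 = 73.0095
Critical values: χ²_{0.975,43} = 26.785, χ²_{0.025,43} = 62.990
Rejection region: χ² < 26.785 or χ² > 62.990
Decision: reject H₀

Answer: χ² = 73.0095, reject H₀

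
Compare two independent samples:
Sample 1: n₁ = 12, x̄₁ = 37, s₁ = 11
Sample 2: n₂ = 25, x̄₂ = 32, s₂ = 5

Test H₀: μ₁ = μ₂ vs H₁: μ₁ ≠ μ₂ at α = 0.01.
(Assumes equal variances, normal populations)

Answer: t = 1.9168, fail to reject H₀

Derivation:
Pooled variance: s²_p = [11×11² + 24×5²]/(35) = 55.1714
s_p = 7.4277
SE = s_p×√(1/n₁ + 1/n₂) = 7.4277×√(1/12 + 1/25) = 2.6085
t = (x̄₁ - x̄₂)/SE = (37 - 32)/2.6085 = 1.9168
df = 35, t-critical = ±2.724
Decision: fail to reject H₀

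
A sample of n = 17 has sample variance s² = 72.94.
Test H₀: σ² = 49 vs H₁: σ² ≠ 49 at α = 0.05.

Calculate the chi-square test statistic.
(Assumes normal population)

Answer: χ² = 23.8171, fail to reject H₀

Derivation:
df = n - 1 = 16
χ² = (n-1)s²/σ₀² = 16×72.94/49 = 23.8171
Critical values: χ²_{0.975,16} = 6.908, χ²_{0.025,16} = 28.845
Rejection region: χ² < 6.908 or χ² > 28.845
Decision: fail to reject H₀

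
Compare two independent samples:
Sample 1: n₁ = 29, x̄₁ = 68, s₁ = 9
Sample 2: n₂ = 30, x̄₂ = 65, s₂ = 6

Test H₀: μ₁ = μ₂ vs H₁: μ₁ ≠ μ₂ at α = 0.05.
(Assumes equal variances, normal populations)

Pooled variance: s²_p = [28×9² + 29×6²]/(57) = 58.1053
s_p = 7.6227
SE = s_p×√(1/n₁ + 1/n₂) = 7.6227×√(1/29 + 1/30) = 1.9851
t = (x̄₁ - x̄₂)/SE = (68 - 65)/1.9851 = 1.5113
df = 57, t-critical = ±2.002
Decision: fail to reject H₀

Answer: t = 1.5113, fail to reject H₀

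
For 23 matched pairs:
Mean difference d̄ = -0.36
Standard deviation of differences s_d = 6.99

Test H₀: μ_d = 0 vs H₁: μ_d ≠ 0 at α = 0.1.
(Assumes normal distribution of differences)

Answer: t = -0.2470, fail to reject H₀

Derivation:
df = n - 1 = 22
SE = s_d/√n = 6.99/√23 = 1.4575
t = d̄/SE = -0.36/1.4575 = -0.2470
Critical value: t_{0.05,22} = ±1.717
p-value ≈ 0.8072
Decision: fail to reject H₀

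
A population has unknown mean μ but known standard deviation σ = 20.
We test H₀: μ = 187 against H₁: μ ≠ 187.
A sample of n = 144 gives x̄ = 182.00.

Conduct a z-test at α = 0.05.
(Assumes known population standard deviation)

Standard error: SE = σ/√n = 20/√144 = 1.6667
z-statistic: z = (x̄ - μ₀)/SE = (182.00 - 187)/1.6667 = -2.9999
Critical value: ±1.960
p-value = 0.0027
Decision: reject H₀

Answer: z = -2.9999, reject H₀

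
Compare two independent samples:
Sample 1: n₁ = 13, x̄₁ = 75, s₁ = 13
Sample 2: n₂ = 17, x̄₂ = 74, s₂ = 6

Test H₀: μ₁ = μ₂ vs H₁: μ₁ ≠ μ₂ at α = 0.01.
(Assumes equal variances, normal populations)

Answer: t = 0.2814, fail to reject H₀

Derivation:
Pooled variance: s²_p = [12×13² + 16×6²]/(28) = 93.0000
s_p = 9.6437
SE = s_p×√(1/n₁ + 1/n₂) = 9.6437×√(1/13 + 1/17) = 3.5531
t = (x̄₁ - x̄₂)/SE = (75 - 74)/3.5531 = 0.2814
df = 28, t-critical = ±2.763
Decision: fail to reject H₀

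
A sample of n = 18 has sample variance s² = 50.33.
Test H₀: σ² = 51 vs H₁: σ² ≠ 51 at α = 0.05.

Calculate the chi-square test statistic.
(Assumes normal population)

df = n - 1 = 17
χ² = (n-1)s²/σ₀² = 17×50.33/51 = 16.7767
Critical values: χ²_{0.975,17} = 7.564, χ²_{0.025,17} = 30.191
Rejection region: χ² < 7.564 or χ² > 30.191
Decision: fail to reject H₀

Answer: χ² = 16.7767, fail to reject H₀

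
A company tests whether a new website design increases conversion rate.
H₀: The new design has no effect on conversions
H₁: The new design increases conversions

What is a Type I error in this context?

Type I error: rejecting H₀ when it is actually true (false positive).
Type II error: failing to reject H₀ when H₁ is actually true (false negative).

Answer: Switching to a new design that doesn't actually help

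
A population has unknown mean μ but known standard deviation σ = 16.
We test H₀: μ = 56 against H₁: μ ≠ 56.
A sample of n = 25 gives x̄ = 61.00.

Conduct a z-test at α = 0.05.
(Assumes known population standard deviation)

Answer: z = 1.5625, fail to reject H₀

Derivation:
Standard error: SE = σ/√n = 16/√25 = 3.2000
z-statistic: z = (x̄ - μ₀)/SE = (61.00 - 56)/3.2000 = 1.5625
Critical value: ±1.960
p-value = 0.1182
Decision: fail to reject H₀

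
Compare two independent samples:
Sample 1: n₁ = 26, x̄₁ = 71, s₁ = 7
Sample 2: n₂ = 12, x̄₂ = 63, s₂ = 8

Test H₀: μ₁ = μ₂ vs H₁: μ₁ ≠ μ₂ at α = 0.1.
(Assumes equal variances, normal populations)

Answer: t = 3.1315, reject H₀

Derivation:
Pooled variance: s²_p = [25×7² + 11×8²]/(36) = 53.5833
s_p = 7.3201
SE = s_p×√(1/n₁ + 1/n₂) = 7.3201×√(1/26 + 1/12) = 2.5547
t = (x̄₁ - x̄₂)/SE = (71 - 63)/2.5547 = 3.1315
df = 36, t-critical = ±1.688
Decision: reject H₀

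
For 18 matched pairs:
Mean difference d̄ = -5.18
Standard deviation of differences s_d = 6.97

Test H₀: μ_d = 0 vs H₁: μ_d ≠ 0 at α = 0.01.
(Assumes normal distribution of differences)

Answer: t = -3.1532, reject H₀

Derivation:
df = n - 1 = 17
SE = s_d/√n = 6.97/√18 = 1.6428
t = d̄/SE = -5.18/1.6428 = -3.1532
Critical value: t_{0.005,17} = ±2.898
p-value ≈ 0.0058
Decision: reject H₀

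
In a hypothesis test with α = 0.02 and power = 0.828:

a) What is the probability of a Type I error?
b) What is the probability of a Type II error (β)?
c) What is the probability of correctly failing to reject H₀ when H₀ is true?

Answer: a) 0.02, b) 0.172, c) 0.98

Derivation:
a) Type I error probability = α = 0.02
b) Power = P(reject H₀ | H₁ true) = 1 - β = 0.828, so Type II error probability = β = 1 - Power = 0.172
c) P(fail to reject H₀ | H₀ true) = 1 - α = 0.98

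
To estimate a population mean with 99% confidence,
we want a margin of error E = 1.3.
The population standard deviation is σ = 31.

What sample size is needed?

z_0.005 = 2.576
n = (z×σ/E)² = (2.576×31/1.3)²
n = 3773.3614
Round up: n = 3774

Answer: n = 3774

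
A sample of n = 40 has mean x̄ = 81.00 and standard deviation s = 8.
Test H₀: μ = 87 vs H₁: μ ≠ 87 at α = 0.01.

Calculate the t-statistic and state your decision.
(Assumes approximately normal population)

Answer: t = -4.7435, reject H₀

Derivation:
df = n - 1 = 39
SE = s/√n = 8/√40 = 1.2649
t = (x̄ - μ₀)/SE = (81.00 - 87)/1.2649 = -4.7435
Critical value: t_{0.005,39} = ±2.708
p-value < 0.0001
Decision: reject H₀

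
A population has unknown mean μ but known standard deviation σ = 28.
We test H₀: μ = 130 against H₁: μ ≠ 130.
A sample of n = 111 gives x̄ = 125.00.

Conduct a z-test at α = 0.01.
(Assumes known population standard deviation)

Answer: z = -1.8814, fail to reject H₀

Derivation:
Standard error: SE = σ/√n = 28/√111 = 2.6576
z-statistic: z = (x̄ - μ₀)/SE = (125.00 - 130)/2.6576 = -1.8814
Critical value: ±2.576
p-value = 0.0599
Decision: fail to reject H₀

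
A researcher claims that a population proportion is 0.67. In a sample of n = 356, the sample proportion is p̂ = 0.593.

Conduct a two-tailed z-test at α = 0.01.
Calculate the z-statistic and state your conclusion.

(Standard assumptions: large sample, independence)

Answer: z = -3.0898, reject H₀

Derivation:
H₀: p = 0.67, H₁: p ≠ 0.67
Standard error: SE = √(p₀(1-p₀)/n) = √(0.67×0.33/356) = 0.024921
z-statistic: z = (p̂ - p₀)/SE = (0.593 - 0.67)/0.024921 = -3.0898
Critical value: z_0.005 = ±2.576
p-value = 0.0020
Decision: reject H₀ at α = 0.01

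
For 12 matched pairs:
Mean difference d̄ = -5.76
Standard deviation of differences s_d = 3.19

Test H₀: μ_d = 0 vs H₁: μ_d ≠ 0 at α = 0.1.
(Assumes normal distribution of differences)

Answer: t = -6.2548, reject H₀

Derivation:
df = n - 1 = 11
SE = s_d/√n = 3.19/√12 = 0.9209
t = d̄/SE = -5.76/0.9209 = -6.2548
Critical value: t_{0.05,11} = ±1.796
p-value ≈ 0.0001
Decision: reject H₀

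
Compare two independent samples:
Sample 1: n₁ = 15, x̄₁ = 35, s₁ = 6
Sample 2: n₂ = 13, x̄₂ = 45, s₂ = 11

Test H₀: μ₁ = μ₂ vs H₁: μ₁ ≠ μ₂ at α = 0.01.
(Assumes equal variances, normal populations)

Pooled variance: s²_p = [14×6² + 12×11²]/(26) = 75.2308
s_p = 8.6736
SE = s_p×√(1/n₁ + 1/n₂) = 8.6736×√(1/15 + 1/13) = 3.2867
t = (x̄₁ - x̄₂)/SE = (35 - 45)/3.2867 = -3.0426
df = 26, t-critical = ±2.779
Decision: reject H₀

Answer: t = -3.0426, reject H₀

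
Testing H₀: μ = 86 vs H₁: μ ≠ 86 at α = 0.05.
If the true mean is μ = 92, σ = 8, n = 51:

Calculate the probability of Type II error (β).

Answer: β ≈ 0.0003

Derivation:
SE = σ/√n = 8/√51 = 1.1202
Critical values: μ₀ ± z_0.025×SE = 86 ± 1.960×1.1202
Acceptance region: (83.8044, 88.1956)
Under H₁ (μ = 92): z_high = (88.1956 - 92)/1.1202 = -3.3962, z_low = (83.8044 - 92)/1.1202 = -7.3162
β = P(not reject | H₁) = Φ(-3.3962) - Φ(-7.3162) ≈ 0.0003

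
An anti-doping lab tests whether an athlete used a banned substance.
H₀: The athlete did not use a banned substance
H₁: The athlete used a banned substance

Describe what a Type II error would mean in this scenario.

Type I error (α): Rejecting H₀ when H₀ is true
Type II error (β): Failing to reject H₀ when H₁ is true

Answer: Failing to detect doping in an athlete who used a banned substance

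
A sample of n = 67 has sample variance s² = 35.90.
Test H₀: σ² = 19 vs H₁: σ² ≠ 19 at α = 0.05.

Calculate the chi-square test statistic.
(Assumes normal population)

df = n - 1 = 66
χ² = (n-1)s²/σ₀² = 66×35.90/19 = 124.7053
Critical values: χ²_{0.975,66} = 45.431, χ²_{0.025,66} = 90.349
Rejection region: χ² < 45.431 or χ² > 90.349
Decision: reject H₀

Answer: χ² = 124.7053, reject H₀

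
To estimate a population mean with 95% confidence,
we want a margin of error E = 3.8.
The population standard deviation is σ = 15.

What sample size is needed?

z_0.025 = 1.960
n = (z×σ/E)² = (1.960×15/3.8)²
n = 59.8587
Round up: n = 60

Answer: n = 60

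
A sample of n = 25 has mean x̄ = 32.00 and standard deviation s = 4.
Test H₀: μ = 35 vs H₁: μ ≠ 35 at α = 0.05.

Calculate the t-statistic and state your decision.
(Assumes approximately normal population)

df = n - 1 = 24
SE = s/√n = 4/√25 = 0.8000
t = (x̄ - μ₀)/SE = (32.00 - 35)/0.8000 = -3.7500
Critical value: t_{0.025,24} = ±2.064
p-value ≈ 0.0010
Decision: reject H₀

Answer: t = -3.7500, reject H₀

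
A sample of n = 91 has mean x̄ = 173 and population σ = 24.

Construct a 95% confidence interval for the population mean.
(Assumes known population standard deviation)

Confidence level: 95%, α = 0.05
z_0.025 = 1.960
SE = σ/√n = 24/√91 = 2.5159
Margin of error = 1.960 × 2.5159 = 4.9312
CI: x̄ ± margin = 173 ± 4.9312
CI: (168.0688, 177.9312)

Answer: (168.0688, 177.9312)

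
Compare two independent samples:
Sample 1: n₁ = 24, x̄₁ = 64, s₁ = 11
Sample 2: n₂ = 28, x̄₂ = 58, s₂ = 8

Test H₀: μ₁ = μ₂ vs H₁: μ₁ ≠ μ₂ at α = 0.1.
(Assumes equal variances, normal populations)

Answer: t = 2.2708, reject H₀

Derivation:
Pooled variance: s²_p = [23×11² + 27×8²]/(50) = 90.2200
s_p = 9.4984
SE = s_p×√(1/n₁ + 1/n₂) = 9.4984×√(1/24 + 1/28) = 2.6422
t = (x̄₁ - x̄₂)/SE = (64 - 58)/2.6422 = 2.2708
df = 50, t-critical = ±1.676
Decision: reject H₀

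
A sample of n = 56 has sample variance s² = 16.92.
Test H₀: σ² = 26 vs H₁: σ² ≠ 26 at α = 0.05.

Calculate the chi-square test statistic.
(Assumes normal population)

df = n - 1 = 55
χ² = (n-1)s²/σ₀² = 55×16.92/26 = 35.7923
Critical values: χ²_{0.975,55} = 36.398, χ²_{0.025,55} = 77.380
Rejection region: χ² < 36.398 or χ² > 77.380
Decision: reject H₀

Answer: χ² = 35.7923, reject H₀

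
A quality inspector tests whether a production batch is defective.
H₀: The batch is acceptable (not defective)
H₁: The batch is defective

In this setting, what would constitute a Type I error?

Type I error (α): Rejecting H₀ when H₀ is true
Type II error (β): Failing to reject H₀ when H₁ is true

Answer: Rejecting an acceptable batch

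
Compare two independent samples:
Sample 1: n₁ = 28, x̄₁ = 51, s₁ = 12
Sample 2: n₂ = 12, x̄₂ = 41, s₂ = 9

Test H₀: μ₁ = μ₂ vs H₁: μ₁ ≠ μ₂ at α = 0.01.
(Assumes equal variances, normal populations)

Answer: t = 2.5844, fail to reject H₀

Derivation:
Pooled variance: s²_p = [27×12² + 11×9²]/(38) = 125.7632
s_p = 11.2144
SE = s_p×√(1/n₁ + 1/n₂) = 11.2144×√(1/28 + 1/12) = 3.8693
t = (x̄₁ - x̄₂)/SE = (51 - 41)/3.8693 = 2.5844
df = 38, t-critical = ±2.712
Decision: fail to reject H₀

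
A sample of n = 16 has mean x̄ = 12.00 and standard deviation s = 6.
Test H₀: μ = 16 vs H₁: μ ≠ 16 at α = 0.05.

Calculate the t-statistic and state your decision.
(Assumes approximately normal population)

Answer: t = -2.6667, reject H₀

Derivation:
df = n - 1 = 15
SE = s/√n = 6/√16 = 1.5000
t = (x̄ - μ₀)/SE = (12.00 - 16)/1.5000 = -2.6667
Critical value: t_{0.025,15} = ±2.131
p-value ≈ 0.0176
Decision: reject H₀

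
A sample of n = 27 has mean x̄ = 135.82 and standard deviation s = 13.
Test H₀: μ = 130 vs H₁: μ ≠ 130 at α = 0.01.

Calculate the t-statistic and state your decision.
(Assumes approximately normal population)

df = n - 1 = 26
SE = s/√n = 13/√27 = 2.5019
t = (x̄ - μ₀)/SE = (135.82 - 130)/2.5019 = 2.3262
Critical value: t_{0.005,26} = ±2.779
p-value ≈ 0.0281
Decision: fail to reject H₀

Answer: t = 2.3262, fail to reject H₀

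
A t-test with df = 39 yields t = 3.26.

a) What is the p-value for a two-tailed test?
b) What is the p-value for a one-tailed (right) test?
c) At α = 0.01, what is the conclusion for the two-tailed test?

Using t-distribution with df = 39:
a) Two-tailed: p = 2×P(T > 3.26) = 0.0023
b) One-tailed: p = P(T > 3.26) = 0.0012
c) 0.0023 < 0.01, reject H₀

Answer: a) 0.0023, b) 0.0012, c) reject H₀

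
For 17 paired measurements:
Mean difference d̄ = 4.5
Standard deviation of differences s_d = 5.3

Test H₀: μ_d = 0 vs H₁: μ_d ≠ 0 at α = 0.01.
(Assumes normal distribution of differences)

df = n - 1 = 16
SE = s_d/√n = 5.3/√17 = 1.2854
t = d̄/SE = 4.5/1.2854 = 3.5009
Critical value: t_{0.005,16} = ±2.921
p-value ≈ 0.0030
Decision: reject H₀

Answer: t = 3.5009, reject H₀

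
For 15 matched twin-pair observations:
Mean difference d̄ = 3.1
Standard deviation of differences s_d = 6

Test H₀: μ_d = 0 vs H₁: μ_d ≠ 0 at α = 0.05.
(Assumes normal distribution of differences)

df = n - 1 = 14
SE = s_d/√n = 6/√15 = 1.5492
t = d̄/SE = 3.1/1.5492 = 2.0010
Critical value: t_{0.025,14} = ±2.145
p-value ≈ 0.0652
Decision: fail to reject H₀

Answer: t = 2.0010, fail to reject H₀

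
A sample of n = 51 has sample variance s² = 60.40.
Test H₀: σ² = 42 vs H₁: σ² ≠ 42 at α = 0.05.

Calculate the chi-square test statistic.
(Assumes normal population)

df = n - 1 = 50
χ² = (n-1)s²/σ₀² = 50×60.40/42 = 71.9048
Critical values: χ²_{0.975,50} = 32.357, χ²_{0.025,50} = 71.420
Rejection region: χ² < 32.357 or χ² > 71.420
Decision: reject H₀

Answer: χ² = 71.9048, reject H₀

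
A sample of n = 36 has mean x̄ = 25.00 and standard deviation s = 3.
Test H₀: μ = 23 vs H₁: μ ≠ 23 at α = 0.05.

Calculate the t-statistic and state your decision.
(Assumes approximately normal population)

Answer: t = 4.0000, reject H₀

Derivation:
df = n - 1 = 35
SE = s/√n = 3/√36 = 0.5000
t = (x̄ - μ₀)/SE = (25.00 - 23)/0.5000 = 4.0000
Critical value: t_{0.025,35} = ±2.030
p-value ≈ 0.0003
Decision: reject H₀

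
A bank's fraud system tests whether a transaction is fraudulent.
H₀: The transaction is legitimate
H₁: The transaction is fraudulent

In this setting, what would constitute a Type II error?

A Type I error (probability α) occurs when we reject a true H₀.
A Type II error (probability β) occurs when we fail to reject a false H₀.

Answer: Allowing a fraudulent transaction to go through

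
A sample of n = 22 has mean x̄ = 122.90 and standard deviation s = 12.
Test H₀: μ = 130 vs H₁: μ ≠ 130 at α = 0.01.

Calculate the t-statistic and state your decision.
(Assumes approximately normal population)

Answer: t = -2.7752, fail to reject H₀

Derivation:
df = n - 1 = 21
SE = s/√n = 12/√22 = 2.5584
t = (x̄ - μ₀)/SE = (122.90 - 130)/2.5584 = -2.7752
Critical value: t_{0.005,21} = ±2.831
p-value ≈ 0.0113
Decision: fail to reject H₀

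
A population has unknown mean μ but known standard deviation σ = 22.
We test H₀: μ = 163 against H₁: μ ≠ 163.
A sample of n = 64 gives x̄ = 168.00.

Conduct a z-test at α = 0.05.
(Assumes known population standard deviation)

Standard error: SE = σ/√n = 22/√64 = 2.7500
z-statistic: z = (x̄ - μ₀)/SE = (168.00 - 163)/2.7500 = 1.8182
Critical value: ±1.960
p-value = 0.0690
Decision: fail to reject H₀

Answer: z = 1.8182, fail to reject H₀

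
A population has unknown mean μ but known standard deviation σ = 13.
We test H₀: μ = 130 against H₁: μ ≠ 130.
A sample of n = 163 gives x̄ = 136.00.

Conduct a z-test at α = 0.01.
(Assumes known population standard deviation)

Answer: z = 5.8928, reject H₀

Derivation:
Standard error: SE = σ/√n = 13/√163 = 1.0182
z-statistic: z = (x̄ - μ₀)/SE = (136.00 - 130)/1.0182 = 5.8928
Critical value: ±2.576
p-value < 0.0001
Decision: reject H₀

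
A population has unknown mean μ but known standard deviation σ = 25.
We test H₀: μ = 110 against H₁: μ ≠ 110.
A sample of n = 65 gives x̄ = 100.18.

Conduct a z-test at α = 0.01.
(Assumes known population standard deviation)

Standard error: SE = σ/√n = 25/√65 = 3.1009
z-statistic: z = (x̄ - μ₀)/SE = (100.18 - 110)/3.1009 = -3.1668
Critical value: ±2.576
p-value = 0.0015
Decision: reject H₀

Answer: z = -3.1668, reject H₀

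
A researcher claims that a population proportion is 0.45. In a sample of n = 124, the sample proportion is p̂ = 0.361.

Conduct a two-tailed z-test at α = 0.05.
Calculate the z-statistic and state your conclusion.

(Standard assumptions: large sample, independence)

H₀: p = 0.45, H₁: p ≠ 0.45
Standard error: SE = √(p₀(1-p₀)/n) = √(0.45×0.55/124) = 0.044676
z-statistic: z = (p̂ - p₀)/SE = (0.361 - 0.45)/0.044676 = -1.9921
Critical value: z_0.025 = ±1.960
p-value = 0.0464
Decision: reject H₀ at α = 0.05

Answer: z = -1.9921, reject H₀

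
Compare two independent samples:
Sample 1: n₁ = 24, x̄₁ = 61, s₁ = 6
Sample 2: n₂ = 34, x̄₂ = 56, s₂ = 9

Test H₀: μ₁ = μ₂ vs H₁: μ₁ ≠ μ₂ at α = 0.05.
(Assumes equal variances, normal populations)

Answer: t = 2.3719, reject H₀

Derivation:
Pooled variance: s²_p = [23×6² + 33×9²]/(56) = 62.5179
s_p = 7.9068
SE = s_p×√(1/n₁ + 1/n₂) = 7.9068×√(1/24 + 1/34) = 2.1080
t = (x̄₁ - x̄₂)/SE = (61 - 56)/2.1080 = 2.3719
df = 56, t-critical = ±2.003
Decision: reject H₀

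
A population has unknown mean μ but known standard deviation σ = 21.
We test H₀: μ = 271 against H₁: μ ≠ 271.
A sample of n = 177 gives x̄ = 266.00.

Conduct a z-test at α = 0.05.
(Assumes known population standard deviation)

Standard error: SE = σ/√n = 21/√177 = 1.5785
z-statistic: z = (x̄ - μ₀)/SE = (266.00 - 271)/1.5785 = -3.1676
Critical value: ±1.960
p-value = 0.0015
Decision: reject H₀

Answer: z = -3.1676, reject H₀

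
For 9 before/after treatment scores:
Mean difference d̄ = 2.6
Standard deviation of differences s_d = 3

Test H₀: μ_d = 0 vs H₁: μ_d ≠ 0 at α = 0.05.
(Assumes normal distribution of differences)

Answer: t = 2.6000, reject H₀

Derivation:
df = n - 1 = 8
SE = s_d/√n = 3/√9 = 1.0000
t = d̄/SE = 2.6/1.0000 = 2.6000
Critical value: t_{0.025,8} = ±2.306
p-value ≈ 0.0316
Decision: reject H₀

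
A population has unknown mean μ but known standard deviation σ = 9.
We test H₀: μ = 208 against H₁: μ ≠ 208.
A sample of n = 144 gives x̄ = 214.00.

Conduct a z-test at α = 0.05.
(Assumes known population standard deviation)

Standard error: SE = σ/√n = 9/√144 = 0.7500
z-statistic: z = (x̄ - μ₀)/SE = (214.00 - 208)/0.7500 = 8.0000
Critical value: ±1.960
p-value < 0.0001
Decision: reject H₀

Answer: z = 8.0000, reject H₀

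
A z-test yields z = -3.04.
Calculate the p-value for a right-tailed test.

Answer: p-value ≈ 0.9988

Derivation:
For z = -3.04:
p = P(Z > -3.04) = 1 - Φ(-3.04) = 0.9988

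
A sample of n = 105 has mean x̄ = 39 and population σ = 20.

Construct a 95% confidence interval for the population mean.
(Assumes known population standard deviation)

Confidence level: 95%, α = 0.05
z_0.025 = 1.960
SE = σ/√n = 20/√105 = 1.9518
Margin of error = 1.960 × 1.9518 = 3.8255
CI: x̄ ± margin = 39 ± 3.8255
CI: (35.1745, 42.8255)

Answer: (35.1745, 42.8255)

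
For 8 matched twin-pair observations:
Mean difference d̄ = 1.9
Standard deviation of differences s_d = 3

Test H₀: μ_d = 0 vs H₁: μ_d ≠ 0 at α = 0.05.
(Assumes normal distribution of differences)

Answer: t = 1.7913, fail to reject H₀

Derivation:
df = n - 1 = 7
SE = s_d/√n = 3/√8 = 1.0607
t = d̄/SE = 1.9/1.0607 = 1.7913
Critical value: t_{0.025,7} = ±2.365
p-value ≈ 0.1164
Decision: fail to reject H₀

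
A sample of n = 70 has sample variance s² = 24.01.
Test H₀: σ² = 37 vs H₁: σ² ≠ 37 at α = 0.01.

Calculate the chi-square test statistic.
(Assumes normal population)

Answer: χ² = 44.7754, fail to reject H₀

Derivation:
df = n - 1 = 69
χ² = (n-1)s²/σ₀² = 69×24.01/37 = 44.7754
Critical values: χ²_{0.995,69} = 42.494, χ²_{0.005,69} = 102.996
Rejection region: χ² < 42.494 or χ² > 102.996
Decision: fail to reject H₀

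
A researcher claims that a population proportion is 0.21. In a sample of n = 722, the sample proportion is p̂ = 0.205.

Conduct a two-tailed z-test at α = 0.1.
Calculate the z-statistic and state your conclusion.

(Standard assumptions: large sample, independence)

Answer: z = -0.3299, fail to reject H₀

Derivation:
H₀: p = 0.21, H₁: p ≠ 0.21
Standard error: SE = √(p₀(1-p₀)/n) = √(0.21×0.79/722) = 0.015158
z-statistic: z = (p̂ - p₀)/SE = (0.205 - 0.21)/0.015158 = -0.3299
Critical value: z_0.05 = ±1.645
p-value = 0.7415
Decision: fail to reject H₀ at α = 0.1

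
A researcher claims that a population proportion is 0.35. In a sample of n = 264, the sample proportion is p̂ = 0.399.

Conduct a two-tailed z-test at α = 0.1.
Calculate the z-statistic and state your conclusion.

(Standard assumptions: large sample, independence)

H₀: p = 0.35, H₁: p ≠ 0.35
Standard error: SE = √(p₀(1-p₀)/n) = √(0.35×0.65/264) = 0.029355
z-statistic: z = (p̂ - p₀)/SE = (0.399 - 0.35)/0.029355 = 1.6692
Critical value: z_0.05 = ±1.645
p-value = 0.0951
Decision: reject H₀ at α = 0.1

Answer: z = 1.6692, reject H₀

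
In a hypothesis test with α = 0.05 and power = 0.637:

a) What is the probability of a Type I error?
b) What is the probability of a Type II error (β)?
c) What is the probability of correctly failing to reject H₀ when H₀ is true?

Answer: a) 0.05, b) 0.363, c) 0.95

Derivation:
a) Type I error probability = α = 0.05
b) Power = P(reject H₀ | H₁ true) = 1 - β = 0.637, so Type II error probability = β = 1 - Power = 0.363
c) P(fail to reject H₀ | H₀ true) = 1 - α = 0.95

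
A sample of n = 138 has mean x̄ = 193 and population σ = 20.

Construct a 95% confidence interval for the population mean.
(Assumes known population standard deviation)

Confidence level: 95%, α = 0.05
z_0.025 = 1.960
SE = σ/√n = 20/√138 = 1.7025
Margin of error = 1.960 × 1.7025 = 3.3369
CI: x̄ ± margin = 193 ± 3.3369
CI: (189.6631, 196.3369)

Answer: (189.6631, 196.3369)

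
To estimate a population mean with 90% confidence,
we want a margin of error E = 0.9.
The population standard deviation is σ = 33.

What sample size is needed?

Answer: n = 3639

Derivation:
z_0.05 = 1.645
n = (z×σ/E)² = (1.645×33/0.9)²
n = 3638.1003
Round up: n = 3639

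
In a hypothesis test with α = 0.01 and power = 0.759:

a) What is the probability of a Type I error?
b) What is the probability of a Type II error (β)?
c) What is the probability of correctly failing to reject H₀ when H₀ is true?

a) Type I error probability = α = 0.01
b) Power = P(reject H₀ | H₁ true) = 1 - β = 0.759, so Type II error probability = β = 1 - Power = 0.241
c) P(fail to reject H₀ | H₀ true) = 1 - α = 0.99

Answer: a) 0.01, b) 0.241, c) 0.99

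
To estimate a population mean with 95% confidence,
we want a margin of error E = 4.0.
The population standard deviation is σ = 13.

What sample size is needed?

z_0.025 = 1.960
n = (z×σ/E)² = (1.960×13/4.0)²
n = 40.5769
Round up: n = 41

Answer: n = 41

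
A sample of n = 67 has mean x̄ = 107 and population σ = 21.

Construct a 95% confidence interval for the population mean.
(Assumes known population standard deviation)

Answer: (101.9714, 112.0286)

Derivation:
Confidence level: 95%, α = 0.05
z_0.025 = 1.960
SE = σ/√n = 21/√67 = 2.5656
Margin of error = 1.960 × 2.5656 = 5.0286
CI: x̄ ± margin = 107 ± 5.0286
CI: (101.9714, 112.0286)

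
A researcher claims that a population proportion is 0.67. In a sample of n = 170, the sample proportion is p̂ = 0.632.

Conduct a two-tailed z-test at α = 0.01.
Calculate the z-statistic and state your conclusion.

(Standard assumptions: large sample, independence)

Answer: z = -1.0537, fail to reject H₀

Derivation:
H₀: p = 0.67, H₁: p ≠ 0.67
Standard error: SE = √(p₀(1-p₀)/n) = √(0.67×0.33/170) = 0.036064
z-statistic: z = (p̂ - p₀)/SE = (0.632 - 0.67)/0.036064 = -1.0537
Critical value: z_0.005 = ±2.576
p-value = 0.2920
Decision: fail to reject H₀ at α = 0.01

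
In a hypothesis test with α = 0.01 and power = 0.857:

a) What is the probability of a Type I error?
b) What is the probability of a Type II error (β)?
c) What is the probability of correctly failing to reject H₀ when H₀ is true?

Answer: a) 0.01, b) 0.143, c) 0.99

Derivation:
a) Type I error probability = α = 0.01
b) Power = P(reject H₀ | H₁ true) = 1 - β = 0.857, so Type II error probability = β = 1 - Power = 0.143
c) P(fail to reject H₀ | H₀ true) = 1 - α = 0.99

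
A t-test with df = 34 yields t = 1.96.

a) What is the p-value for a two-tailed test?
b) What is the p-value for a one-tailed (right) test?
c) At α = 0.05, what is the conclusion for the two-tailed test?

Answer: a) 0.0582, b) 0.0291, c) fail to reject H₀

Derivation:
Using t-distribution with df = 34:
a) Two-tailed: p = 2×P(T > 1.96) = 0.0582
b) One-tailed: p = P(T > 1.96) = 0.0291
c) 0.0582 ≥ 0.05, fail to reject H₀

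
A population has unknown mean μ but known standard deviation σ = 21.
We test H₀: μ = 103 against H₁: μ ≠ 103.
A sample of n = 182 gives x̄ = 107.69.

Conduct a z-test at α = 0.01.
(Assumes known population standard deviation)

Standard error: SE = σ/√n = 21/√182 = 1.5566
z-statistic: z = (x̄ - μ₀)/SE = (107.69 - 103)/1.5566 = 3.0130
Critical value: ±2.576
p-value = 0.0026
Decision: reject H₀

Answer: z = 3.0130, reject H₀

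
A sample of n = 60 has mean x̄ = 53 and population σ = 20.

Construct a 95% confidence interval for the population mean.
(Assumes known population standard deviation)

Confidence level: 95%, α = 0.05
z_0.025 = 1.960
SE = σ/√n = 20/√60 = 2.5820
Margin of error = 1.960 × 2.5820 = 5.0607
CI: x̄ ± margin = 53 ± 5.0607
CI: (47.9393, 58.0607)

Answer: (47.9393, 58.0607)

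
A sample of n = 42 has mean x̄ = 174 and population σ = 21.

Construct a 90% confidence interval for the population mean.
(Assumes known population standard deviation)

Answer: (168.6695, 179.3305)

Derivation:
Confidence level: 90%, α = 0.1
z_0.05 = 1.645
SE = σ/√n = 21/√42 = 3.2404
Margin of error = 1.645 × 3.2404 = 5.3305
CI: x̄ ± margin = 174 ± 5.3305
CI: (168.6695, 179.3305)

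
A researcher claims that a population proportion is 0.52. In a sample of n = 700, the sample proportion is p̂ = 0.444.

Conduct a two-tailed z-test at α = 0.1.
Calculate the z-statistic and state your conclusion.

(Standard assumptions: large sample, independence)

H₀: p = 0.52, H₁: p ≠ 0.52
Standard error: SE = √(p₀(1-p₀)/n) = √(0.52×0.48/700) = 0.018883
z-statistic: z = (p̂ - p₀)/SE = (0.444 - 0.52)/0.018883 = -4.0248
Critical value: z_0.05 = ±1.645
p-value = 0.0001
Decision: reject H₀ at α = 0.1

Answer: z = -4.0248, reject H₀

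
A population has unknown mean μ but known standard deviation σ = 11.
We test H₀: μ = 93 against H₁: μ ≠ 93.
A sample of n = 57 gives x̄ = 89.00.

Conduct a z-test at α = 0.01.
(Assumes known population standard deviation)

Standard error: SE = σ/√n = 11/√57 = 1.4570
z-statistic: z = (x̄ - μ₀)/SE = (89.00 - 93)/1.4570 = -2.7454
Critical value: ±2.576
p-value = 0.0060
Decision: reject H₀

Answer: z = -2.7454, reject H₀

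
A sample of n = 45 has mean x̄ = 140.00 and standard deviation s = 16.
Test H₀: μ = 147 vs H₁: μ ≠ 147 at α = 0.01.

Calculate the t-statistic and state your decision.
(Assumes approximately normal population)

df = n - 1 = 44
SE = s/√n = 16/√45 = 2.3851
t = (x̄ - μ₀)/SE = (140.00 - 147)/2.3851 = -2.9349
Critical value: t_{0.005,44} = ±2.692
p-value ≈ 0.0053
Decision: reject H₀

Answer: t = -2.9349, reject H₀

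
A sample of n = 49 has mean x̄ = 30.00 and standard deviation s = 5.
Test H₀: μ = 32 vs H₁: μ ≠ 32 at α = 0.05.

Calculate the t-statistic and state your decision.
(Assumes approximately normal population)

Answer: t = -2.7999, reject H₀

Derivation:
df = n - 1 = 48
SE = s/√n = 5/√49 = 0.7143
t = (x̄ - μ₀)/SE = (30.00 - 32)/0.7143 = -2.7999
Critical value: t_{0.025,48} = ±2.011
p-value ≈ 0.0073
Decision: reject H₀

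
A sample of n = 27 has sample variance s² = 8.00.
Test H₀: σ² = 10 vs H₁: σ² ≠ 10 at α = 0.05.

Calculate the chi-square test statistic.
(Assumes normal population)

Answer: χ² = 20.8000, fail to reject H₀

Derivation:
df = n - 1 = 26
χ² = (n-1)s²/σ₀² = 26×8.00/10 = 20.8000
Critical values: χ²_{0.975,26} = 13.844, χ²_{0.025,26} = 41.923
Rejection region: χ² < 13.844 or χ² > 41.923
Decision: fail to reject H₀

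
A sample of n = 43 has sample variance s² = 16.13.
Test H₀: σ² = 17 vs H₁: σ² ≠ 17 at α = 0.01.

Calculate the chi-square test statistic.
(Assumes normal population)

df = n - 1 = 42
χ² = (n-1)s²/σ₀² = 42×16.13/17 = 39.8506
Critical values: χ²_{0.995,42} = 22.138, χ²_{0.005,42} = 69.336
Rejection region: χ² < 22.138 or χ² > 69.336
Decision: fail to reject H₀

Answer: χ² = 39.8506, fail to reject H₀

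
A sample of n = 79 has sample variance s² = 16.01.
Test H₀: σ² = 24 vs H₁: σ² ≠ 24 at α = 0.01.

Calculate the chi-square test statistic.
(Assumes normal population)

Answer: χ² = 52.0325, fail to reject H₀

Derivation:
df = n - 1 = 78
χ² = (n-1)s²/σ₀² = 78×16.01/24 = 52.0325
Critical values: χ²_{0.995,78} = 49.582, χ²_{0.005,78} = 113.911
Rejection region: χ² < 49.582 or χ² > 113.911
Decision: fail to reject H₀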